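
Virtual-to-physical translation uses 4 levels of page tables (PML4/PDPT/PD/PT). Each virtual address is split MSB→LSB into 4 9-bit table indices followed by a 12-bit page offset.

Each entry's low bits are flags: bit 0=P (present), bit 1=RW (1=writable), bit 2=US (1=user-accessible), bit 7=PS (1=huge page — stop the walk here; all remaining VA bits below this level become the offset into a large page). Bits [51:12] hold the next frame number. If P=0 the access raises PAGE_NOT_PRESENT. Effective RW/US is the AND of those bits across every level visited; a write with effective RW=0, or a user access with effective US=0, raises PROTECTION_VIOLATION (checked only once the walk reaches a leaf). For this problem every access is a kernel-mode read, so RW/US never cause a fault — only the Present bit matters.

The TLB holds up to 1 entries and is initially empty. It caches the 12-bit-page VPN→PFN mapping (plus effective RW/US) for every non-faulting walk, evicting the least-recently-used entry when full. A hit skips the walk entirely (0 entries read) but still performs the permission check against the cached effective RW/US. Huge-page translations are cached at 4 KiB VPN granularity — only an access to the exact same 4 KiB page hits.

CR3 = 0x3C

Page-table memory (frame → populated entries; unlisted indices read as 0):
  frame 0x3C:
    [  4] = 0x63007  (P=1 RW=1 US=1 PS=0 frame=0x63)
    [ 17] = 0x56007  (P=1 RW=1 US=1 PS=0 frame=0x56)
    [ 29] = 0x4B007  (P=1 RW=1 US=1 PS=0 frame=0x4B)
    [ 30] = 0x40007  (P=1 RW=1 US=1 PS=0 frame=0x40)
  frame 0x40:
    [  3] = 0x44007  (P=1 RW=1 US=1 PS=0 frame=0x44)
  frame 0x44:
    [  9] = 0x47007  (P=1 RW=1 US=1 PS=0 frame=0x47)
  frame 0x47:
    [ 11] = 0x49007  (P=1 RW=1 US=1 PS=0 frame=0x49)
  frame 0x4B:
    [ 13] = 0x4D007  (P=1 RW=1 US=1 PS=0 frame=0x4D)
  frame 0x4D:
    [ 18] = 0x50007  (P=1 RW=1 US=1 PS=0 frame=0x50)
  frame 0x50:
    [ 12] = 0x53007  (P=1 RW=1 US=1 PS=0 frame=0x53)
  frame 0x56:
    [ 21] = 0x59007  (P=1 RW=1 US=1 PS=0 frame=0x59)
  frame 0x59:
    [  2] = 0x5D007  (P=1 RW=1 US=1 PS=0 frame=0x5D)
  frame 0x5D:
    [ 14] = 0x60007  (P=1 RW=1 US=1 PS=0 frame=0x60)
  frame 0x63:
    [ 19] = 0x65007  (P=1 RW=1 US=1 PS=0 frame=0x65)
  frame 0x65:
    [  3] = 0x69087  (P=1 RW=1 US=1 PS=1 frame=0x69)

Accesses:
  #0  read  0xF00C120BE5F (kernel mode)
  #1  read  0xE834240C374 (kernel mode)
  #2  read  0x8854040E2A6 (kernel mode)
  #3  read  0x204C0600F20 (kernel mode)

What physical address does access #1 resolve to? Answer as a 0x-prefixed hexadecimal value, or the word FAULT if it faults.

Trace:
#0 VA=0xF00C120BE5F (r,kernel):
  L0: frame=0x3C idx=30 entry=0x40007 [P=1 RW=1 US=1 PS=0]
  L1: frame=0x40 idx=3 entry=0x44007 [P=1 RW=1 US=1 PS=0]
  L2: frame=0x44 idx=9 entry=0x47007 [P=1 RW=1 US=1 PS=0]
  L3: frame=0x47 idx=11 entry=0x49007 [P=1 RW=1 US=1 PS=0]
  → PA=0x49E5F  (4 entries read)
#1 VA=0xE834240C374 (r,kernel):
  L0: frame=0x3C idx=29 entry=0x4B007 [P=1 RW=1 US=1 PS=0]
  L1: frame=0x4B idx=13 entry=0x4D007 [P=1 RW=1 US=1 PS=0]
  L2: frame=0x4D idx=18 entry=0x50007 [P=1 RW=1 US=1 PS=0]
  L3: frame=0x50 idx=12 entry=0x53007 [P=1 RW=1 US=1 PS=0]
  → PA=0x53374  (4 entries read)
#2 VA=0x8854040E2A6 (r,kernel):
  L0: frame=0x3C idx=17 entry=0x56007 [P=1 RW=1 US=1 PS=0]
  L1: frame=0x56 idx=21 entry=0x59007 [P=1 RW=1 US=1 PS=0]
  L2: frame=0x59 idx=2 entry=0x5D007 [P=1 RW=1 US=1 PS=0]
  L3: frame=0x5D idx=14 entry=0x60007 [P=1 RW=1 US=1 PS=0]
  → PA=0x602A6  (4 entries read)
#3 VA=0x204C0600F20 (r,kernel):
  L0: frame=0x3C idx=4 entry=0x63007 [P=1 RW=1 US=1 PS=0]
  L1: frame=0x63 idx=19 entry=0x65007 [P=1 RW=1 US=1 PS=0]
  L2: frame=0x65 idx=3 entry=0x69087 [P=1 RW=1 US=1 PS=1]
  → PA=0x69F20 (huge @L2)  (3 entries read)

Access #1 PA: 0x53374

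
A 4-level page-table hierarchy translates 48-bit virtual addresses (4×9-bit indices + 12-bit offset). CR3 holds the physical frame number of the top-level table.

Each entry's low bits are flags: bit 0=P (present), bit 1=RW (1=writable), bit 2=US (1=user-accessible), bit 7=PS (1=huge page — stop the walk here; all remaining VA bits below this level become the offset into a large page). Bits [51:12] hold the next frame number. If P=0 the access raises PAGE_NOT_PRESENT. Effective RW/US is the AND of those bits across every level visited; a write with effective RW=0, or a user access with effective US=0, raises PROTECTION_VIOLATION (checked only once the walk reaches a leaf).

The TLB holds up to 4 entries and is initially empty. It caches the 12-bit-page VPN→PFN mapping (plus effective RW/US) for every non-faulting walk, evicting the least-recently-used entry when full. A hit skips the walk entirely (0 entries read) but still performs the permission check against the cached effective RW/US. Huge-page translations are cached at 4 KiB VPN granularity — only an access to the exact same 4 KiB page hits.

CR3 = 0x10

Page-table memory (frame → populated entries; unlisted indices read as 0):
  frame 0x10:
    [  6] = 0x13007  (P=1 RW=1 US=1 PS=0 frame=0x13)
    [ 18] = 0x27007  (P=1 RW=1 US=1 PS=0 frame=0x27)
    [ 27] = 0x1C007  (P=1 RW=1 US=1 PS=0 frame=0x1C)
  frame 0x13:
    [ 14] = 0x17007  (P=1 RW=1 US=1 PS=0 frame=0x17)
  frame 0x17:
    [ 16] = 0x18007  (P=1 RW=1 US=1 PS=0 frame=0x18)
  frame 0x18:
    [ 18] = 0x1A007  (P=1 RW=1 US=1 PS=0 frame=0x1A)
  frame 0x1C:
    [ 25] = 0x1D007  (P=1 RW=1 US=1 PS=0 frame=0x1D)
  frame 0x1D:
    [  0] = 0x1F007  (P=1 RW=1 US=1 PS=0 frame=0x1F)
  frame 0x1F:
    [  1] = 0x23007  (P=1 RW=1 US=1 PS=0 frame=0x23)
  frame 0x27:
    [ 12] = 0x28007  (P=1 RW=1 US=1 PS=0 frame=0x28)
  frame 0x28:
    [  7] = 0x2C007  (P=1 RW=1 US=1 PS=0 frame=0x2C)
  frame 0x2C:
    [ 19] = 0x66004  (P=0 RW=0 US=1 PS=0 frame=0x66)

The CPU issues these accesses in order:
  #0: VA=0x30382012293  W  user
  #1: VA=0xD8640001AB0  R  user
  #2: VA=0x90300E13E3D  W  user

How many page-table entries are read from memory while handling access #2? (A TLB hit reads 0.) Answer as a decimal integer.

Per-access translation:
#0 VA=0x30382012293 (w,user):
  L0 @0x10[6] → 0x13007  P=1,RW=1,US=1,PS=0
  L1 @0x13[14] → 0x17007  P=1,RW=1,US=1,PS=0
  L2 @0x17[16] → 0x18007  P=1,RW=1,US=1,PS=0
  L3 @0x18[18] → 0x1A007  P=1,RW=1,US=1,PS=0
  ✓ 0x1A293  — 4 lookups
#1 VA=0xD8640001AB0 (r,user):
  L0 @0x10[27] → 0x1C007  P=1,RW=1,US=1,PS=0
  L1 @0x1C[25] → 0x1D007  P=1,RW=1,US=1,PS=0
  L2 @0x1D[0] → 0x1F007  P=1,RW=1,US=1,PS=0
  L3 @0x1F[1] → 0x23007  P=1,RW=1,US=1,PS=0
  ✓ 0x23AB0  — 4 lookups
#2 VA=0x90300E13E3D (w,user):
  L0 @0x10[18] → 0x27007  P=1,RW=1,US=1,PS=0
  L1 @0x27[12] → 0x28007  P=1,RW=1,US=1,PS=0
  L2 @0x28[7] → 0x2C007  P=1,RW=1,US=1,PS=0
  L3 @0x2C[19] → 0x66004  P=0,RW=0,US=1,PS=0
  ⇒ fault: PAGE_NOT_PRESENT  — 4 lookups

Entries read for #2: 4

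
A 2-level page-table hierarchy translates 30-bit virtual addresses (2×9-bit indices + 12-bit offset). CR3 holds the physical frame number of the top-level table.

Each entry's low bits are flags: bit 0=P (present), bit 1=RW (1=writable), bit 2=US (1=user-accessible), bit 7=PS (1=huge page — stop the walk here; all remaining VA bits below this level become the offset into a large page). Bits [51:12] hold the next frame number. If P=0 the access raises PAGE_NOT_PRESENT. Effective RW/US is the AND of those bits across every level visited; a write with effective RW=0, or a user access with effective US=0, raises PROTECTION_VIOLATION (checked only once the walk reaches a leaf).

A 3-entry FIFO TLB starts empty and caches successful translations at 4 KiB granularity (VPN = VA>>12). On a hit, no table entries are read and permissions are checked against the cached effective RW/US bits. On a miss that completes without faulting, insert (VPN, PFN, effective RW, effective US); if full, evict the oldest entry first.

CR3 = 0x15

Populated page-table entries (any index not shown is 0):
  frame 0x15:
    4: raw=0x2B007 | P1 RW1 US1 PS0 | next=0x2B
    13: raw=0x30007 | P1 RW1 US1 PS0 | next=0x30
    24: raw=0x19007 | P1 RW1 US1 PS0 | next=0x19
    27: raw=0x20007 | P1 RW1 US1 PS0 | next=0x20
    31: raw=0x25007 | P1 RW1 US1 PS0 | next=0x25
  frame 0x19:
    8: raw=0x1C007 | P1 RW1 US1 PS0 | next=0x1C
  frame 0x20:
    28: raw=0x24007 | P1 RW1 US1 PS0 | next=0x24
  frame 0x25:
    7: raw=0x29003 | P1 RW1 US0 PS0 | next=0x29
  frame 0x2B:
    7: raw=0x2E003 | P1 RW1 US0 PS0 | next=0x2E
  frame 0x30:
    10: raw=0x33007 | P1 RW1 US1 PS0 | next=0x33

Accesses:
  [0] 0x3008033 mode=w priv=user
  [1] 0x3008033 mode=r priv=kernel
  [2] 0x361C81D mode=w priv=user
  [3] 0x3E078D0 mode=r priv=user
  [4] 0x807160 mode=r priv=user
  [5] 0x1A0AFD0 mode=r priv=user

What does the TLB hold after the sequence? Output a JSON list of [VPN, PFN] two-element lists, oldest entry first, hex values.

Trace:
#0 VA=0x3008033 (w,user):
  lvl0: tbl 0x15, slot 24 ⇒ 0x19007 (P1/RW1/US1/PS0)
  lvl1: tbl 0x19, slot 8 ⇒ 0x1C007 (P1/RW1/US1/PS0)
  ✓ 0x1C033  — 2 lookups
#1 VA=0x3008033 (r,kernel):
  TLB hit vpn=0x3008 → PA=0x1C033
#2 VA=0x361C81D (w,user):
  lvl0: tbl 0x15, slot 27 ⇒ 0x20007 (P1/RW1/US1/PS0)
  lvl1: tbl 0x20, slot 28 ⇒ 0x24007 (P1/RW1/US1/PS0)
  ✓ 0x2481D  — 2 lookups
#3 VA=0x3E078D0 (r,user):
  lvl0: tbl 0x15, slot 31 ⇒ 0x25007 (P1/RW1/US1/PS0)
  lvl1: tbl 0x25, slot 7 ⇒ 0x29003 (P1/RW1/US0/PS0)
  ⇒ fault: PROTECTION_VIOLATION  — 2 lookups
#4 VA=0x807160 (r,user):
  lvl0: tbl 0x15, slot 4 ⇒ 0x2B007 (P1/RW1/US1/PS0)
  lvl1: tbl 0x2B, slot 7 ⇒ 0x2E003 (P1/RW1/US0/PS0)
  ⇒ fault: PROTECTION_VIOLATION  — 2 lookups
#5 VA=0x1A0AFD0 (r,user):
  lvl0: tbl 0x15, slot 13 ⇒ 0x30007 (P1/RW1/US1/PS0)
  lvl1: tbl 0x30, slot 10 ⇒ 0x33007 (P1/RW1/US1/PS0)
  ✓ 0x33FD0  — 2 lookups

TLB: [["0x3008", "0x1C"], ["0x361C", "0x24"], ["0x1A0A", "0x33"]]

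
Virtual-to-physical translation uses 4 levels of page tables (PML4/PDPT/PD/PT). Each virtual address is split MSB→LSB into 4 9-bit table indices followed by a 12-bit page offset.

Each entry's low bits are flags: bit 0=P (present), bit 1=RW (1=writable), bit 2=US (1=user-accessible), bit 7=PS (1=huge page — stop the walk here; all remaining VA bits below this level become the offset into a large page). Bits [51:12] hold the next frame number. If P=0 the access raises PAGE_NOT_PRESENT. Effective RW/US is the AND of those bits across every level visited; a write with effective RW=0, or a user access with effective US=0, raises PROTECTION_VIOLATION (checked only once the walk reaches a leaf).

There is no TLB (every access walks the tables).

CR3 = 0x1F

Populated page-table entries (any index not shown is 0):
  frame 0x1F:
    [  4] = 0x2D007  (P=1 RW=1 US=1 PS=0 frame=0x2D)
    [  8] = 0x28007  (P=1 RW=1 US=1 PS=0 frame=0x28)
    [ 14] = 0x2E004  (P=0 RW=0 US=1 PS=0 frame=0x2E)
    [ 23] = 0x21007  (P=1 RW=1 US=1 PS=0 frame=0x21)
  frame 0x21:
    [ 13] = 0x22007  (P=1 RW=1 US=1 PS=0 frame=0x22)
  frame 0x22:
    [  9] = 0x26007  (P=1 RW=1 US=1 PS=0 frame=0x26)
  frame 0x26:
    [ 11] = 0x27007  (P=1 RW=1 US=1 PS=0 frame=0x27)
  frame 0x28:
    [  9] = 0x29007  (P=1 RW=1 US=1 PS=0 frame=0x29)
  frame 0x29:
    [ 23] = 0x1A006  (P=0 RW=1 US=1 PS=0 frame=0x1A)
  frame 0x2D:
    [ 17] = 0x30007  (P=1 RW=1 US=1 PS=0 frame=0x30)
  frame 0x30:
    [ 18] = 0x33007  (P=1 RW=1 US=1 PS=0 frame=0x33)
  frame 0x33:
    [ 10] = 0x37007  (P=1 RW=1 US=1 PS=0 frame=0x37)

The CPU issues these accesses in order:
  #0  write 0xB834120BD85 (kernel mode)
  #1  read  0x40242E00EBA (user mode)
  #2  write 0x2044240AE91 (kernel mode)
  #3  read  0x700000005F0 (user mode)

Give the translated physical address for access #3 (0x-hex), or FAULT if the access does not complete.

Walk each access:
#0 VA=0xB834120BD85 (w,kernel):
  L0: frame=0x1F idx=23 entry=0x21007 [P=1 RW=1 US=1 PS=0]
  L1: frame=0x21 idx=13 entry=0x22007 [P=1 RW=1 US=1 PS=0]
  L2: frame=0x22 idx=9 entry=0x26007 [P=1 RW=1 US=1 PS=0]
  L3: frame=0x26 idx=11 entry=0x27007 [P=1 RW=1 US=1 PS=0]
  ⇒ phys 0x27D85  [4 reads]
#1 VA=0x40242E00EBA (r,user):
  L0: frame=0x1F idx=8 entry=0x28007 [P=1 RW=1 US=1 PS=0]
  L1: frame=0x28 idx=9 entry=0x29007 [P=1 RW=1 US=1 PS=0]
  L2: frame=0x29 idx=23 entry=0x1A006 [P=0 RW=1 US=1 PS=0]
  ⇒ fault: PAGE_NOT_PRESENT  — 3 lookups
#2 VA=0x2044240AE91 (w,kernel):
  L0: frame=0x1F idx=4 entry=0x2D007 [P=1 RW=1 US=1 PS=0]
  L1: frame=0x2D idx=17 entry=0x30007 [P=1 RW=1 US=1 PS=0]
  L2: frame=0x30 idx=18 entry=0x33007 [P=1 RW=1 US=1 PS=0]
  L3: frame=0x33 idx=10 entry=0x37007 [P=1 RW=1 US=1 PS=0]
  ⇒ phys 0x37E91  [4 reads]
#3 VA=0x700000005F0 (r,user):
  L0: frame=0x1F idx=14 entry=0x2E004 [P=0 RW=0 US=1 PS=0]
  ⇒ fault: PAGE_NOT_PRESENT  — 1 lookups

Access #3 PA: FAULT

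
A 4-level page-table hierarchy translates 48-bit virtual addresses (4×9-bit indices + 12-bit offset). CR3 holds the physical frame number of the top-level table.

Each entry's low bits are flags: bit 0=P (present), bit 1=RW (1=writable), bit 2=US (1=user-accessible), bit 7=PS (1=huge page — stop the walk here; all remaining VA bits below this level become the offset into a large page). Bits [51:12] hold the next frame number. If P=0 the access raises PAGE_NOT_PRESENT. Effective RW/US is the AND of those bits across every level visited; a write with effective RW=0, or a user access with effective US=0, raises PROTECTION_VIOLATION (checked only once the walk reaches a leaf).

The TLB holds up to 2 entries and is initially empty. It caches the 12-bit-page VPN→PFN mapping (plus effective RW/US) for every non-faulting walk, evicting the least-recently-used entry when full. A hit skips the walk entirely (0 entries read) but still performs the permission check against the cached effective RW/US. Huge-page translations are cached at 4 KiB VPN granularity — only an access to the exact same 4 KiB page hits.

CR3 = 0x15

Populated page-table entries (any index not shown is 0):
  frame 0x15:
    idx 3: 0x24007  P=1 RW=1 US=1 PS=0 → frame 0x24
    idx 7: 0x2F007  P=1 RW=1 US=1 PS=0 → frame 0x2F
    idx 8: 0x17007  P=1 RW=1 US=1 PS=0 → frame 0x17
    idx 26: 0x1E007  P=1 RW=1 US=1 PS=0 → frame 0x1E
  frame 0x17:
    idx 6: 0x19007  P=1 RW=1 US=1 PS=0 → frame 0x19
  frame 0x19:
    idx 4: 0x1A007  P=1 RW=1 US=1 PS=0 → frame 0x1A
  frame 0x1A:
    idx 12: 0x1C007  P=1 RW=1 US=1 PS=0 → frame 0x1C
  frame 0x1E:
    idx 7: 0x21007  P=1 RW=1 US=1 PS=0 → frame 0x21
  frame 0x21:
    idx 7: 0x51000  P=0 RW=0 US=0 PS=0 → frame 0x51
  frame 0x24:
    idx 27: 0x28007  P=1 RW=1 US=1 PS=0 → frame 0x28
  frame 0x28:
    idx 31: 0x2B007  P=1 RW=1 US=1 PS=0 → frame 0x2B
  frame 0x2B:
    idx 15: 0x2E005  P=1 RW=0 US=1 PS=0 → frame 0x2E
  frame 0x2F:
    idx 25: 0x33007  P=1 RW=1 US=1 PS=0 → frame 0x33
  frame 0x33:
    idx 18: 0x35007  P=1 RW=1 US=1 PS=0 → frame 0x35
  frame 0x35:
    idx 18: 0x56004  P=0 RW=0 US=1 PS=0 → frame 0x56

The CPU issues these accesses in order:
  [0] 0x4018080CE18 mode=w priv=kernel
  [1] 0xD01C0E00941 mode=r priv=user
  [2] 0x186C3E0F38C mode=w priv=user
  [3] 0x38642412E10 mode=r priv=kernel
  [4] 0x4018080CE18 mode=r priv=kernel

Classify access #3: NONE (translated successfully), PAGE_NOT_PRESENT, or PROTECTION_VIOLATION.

Walk each access:
#0 VA=0x4018080CE18 (w,kernel):
  L0 @0x15[8] → 0x17007  P=1,RW=1,US=1,PS=0
  L1 @0x17[6] → 0x19007  P=1,RW=1,US=1,PS=0
  L2 @0x19[4] → 0x1A007  P=1,RW=1,US=1,PS=0
  L3 @0x1A[12] → 0x1C007  P=1,RW=1,US=1,PS=0
  ⇒ phys 0x1CE18  [4 reads]
#1 VA=0xD01C0E00941 (r,user):
  L0 @0x15[26] → 0x1E007  P=1,RW=1,US=1,PS=0
  L1 @0x1E[7] → 0x21007  P=1,RW=1,US=1,PS=0
  L2 @0x21[7] → 0x51000  P=0,RW=0,US=0,PS=0
  ✗ PAGE_NOT_PRESENT  [3 reads]
#2 VA=0x186C3E0F38C (w,user):
  L0 @0x15[3] → 0x24007  P=1,RW=1,US=1,PS=0
  L1 @0x24[27] → 0x28007  P=1,RW=1,US=1,PS=0
  L2 @0x28[31] → 0x2B007  P=1,RW=1,US=1,PS=0
  L3 @0x2B[15] → 0x2E005  P=1,RW=0,US=1,PS=0
  ✗ PROTECTION_VIOLATION  [4 reads]
#3 VA=0x38642412E10 (r,kernel):
  L0 @0x15[7] → 0x2F007  P=1,RW=1,US=1,PS=0
  L1 @0x2F[25] → 0x33007  P=1,RW=1,US=1,PS=0
  L2 @0x33[18] → 0x35007  P=1,RW=1,US=1,PS=0
  L3 @0x35[18] → 0x56004  P=0,RW=0,US=1,PS=0
  ✗ PAGE_NOT_PRESENT  [4 reads]
#4 VA=0x4018080CE18 (r,kernel):
  TLB hit vpn=0x4018080C → PA=0x1CE18

Access #3 fault: PAGE_NOT_PRESENT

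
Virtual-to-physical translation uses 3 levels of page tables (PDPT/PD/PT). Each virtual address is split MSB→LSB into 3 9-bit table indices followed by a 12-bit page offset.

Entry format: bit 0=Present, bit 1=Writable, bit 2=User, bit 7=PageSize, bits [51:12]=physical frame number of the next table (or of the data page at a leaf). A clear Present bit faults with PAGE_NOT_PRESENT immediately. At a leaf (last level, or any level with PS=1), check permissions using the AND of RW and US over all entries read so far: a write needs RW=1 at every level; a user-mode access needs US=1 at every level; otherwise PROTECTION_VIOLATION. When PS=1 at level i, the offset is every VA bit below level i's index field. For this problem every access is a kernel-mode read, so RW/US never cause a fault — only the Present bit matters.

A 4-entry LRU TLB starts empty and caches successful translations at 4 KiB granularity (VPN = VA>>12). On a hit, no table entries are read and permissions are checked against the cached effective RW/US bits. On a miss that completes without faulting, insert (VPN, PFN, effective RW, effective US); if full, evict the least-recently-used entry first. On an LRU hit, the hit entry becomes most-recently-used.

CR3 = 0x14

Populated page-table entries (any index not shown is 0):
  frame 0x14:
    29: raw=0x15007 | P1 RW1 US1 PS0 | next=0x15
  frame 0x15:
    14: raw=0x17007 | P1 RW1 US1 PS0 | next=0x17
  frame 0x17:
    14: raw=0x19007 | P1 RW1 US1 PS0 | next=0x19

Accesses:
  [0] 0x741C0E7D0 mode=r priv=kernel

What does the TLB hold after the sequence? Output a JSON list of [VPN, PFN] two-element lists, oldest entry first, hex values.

Walk each access:
#0 VA=0x741C0E7D0 (r,kernel):
  lvl0: tbl 0x14, slot 29 ⇒ 0x15007 (P1/RW1/US1/PS0)
  lvl1: tbl 0x15, slot 14 ⇒ 0x17007 (P1/RW1/US1/PS0)
  lvl2: tbl 0x17, slot 14 ⇒ 0x19007 (P1/RW1/US1/PS0)
  → PA=0x197D0  (3 entries read)

TLB: [["0x741C0E", "0x19"]]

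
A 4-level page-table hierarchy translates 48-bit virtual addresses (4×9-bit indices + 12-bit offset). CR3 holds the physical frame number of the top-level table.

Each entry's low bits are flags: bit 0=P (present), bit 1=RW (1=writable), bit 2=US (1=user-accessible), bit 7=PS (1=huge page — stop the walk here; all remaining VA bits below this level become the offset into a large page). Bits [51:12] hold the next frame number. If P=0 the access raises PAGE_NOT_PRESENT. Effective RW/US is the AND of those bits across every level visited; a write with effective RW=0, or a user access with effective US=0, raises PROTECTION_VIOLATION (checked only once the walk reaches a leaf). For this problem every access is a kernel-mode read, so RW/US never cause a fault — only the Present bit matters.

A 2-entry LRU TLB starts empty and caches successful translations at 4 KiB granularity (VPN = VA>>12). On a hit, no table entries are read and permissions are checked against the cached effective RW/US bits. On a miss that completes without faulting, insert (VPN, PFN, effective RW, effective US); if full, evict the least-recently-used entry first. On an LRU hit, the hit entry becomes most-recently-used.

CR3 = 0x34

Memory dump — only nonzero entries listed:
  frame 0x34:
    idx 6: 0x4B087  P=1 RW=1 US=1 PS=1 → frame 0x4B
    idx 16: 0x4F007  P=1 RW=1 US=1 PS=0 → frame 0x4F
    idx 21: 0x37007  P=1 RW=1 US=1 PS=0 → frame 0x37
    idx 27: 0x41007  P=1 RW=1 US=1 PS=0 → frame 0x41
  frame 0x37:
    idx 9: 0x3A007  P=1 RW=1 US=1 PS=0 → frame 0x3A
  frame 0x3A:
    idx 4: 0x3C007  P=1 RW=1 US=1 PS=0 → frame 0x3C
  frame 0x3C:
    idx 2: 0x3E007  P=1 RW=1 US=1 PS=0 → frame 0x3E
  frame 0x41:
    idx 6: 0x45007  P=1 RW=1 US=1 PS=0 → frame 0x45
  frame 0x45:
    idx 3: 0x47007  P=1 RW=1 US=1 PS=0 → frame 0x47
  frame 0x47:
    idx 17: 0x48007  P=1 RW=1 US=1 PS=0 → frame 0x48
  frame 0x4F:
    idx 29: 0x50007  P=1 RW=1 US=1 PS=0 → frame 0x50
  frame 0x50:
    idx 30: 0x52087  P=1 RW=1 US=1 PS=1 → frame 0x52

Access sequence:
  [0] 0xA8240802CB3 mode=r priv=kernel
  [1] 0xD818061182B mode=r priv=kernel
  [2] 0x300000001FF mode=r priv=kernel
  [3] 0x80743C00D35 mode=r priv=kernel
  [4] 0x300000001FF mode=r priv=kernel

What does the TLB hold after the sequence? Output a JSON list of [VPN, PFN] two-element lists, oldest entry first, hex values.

Per-access translation:
#0 VA=0xA8240802CB3 (r,kernel):
  lvl0: tbl 0x34, slot 21 ⇒ 0x37007 (P1/RW1/US1/PS0)
  lvl1: tbl 0x37, slot 9 ⇒ 0x3A007 (P1/RW1/US1/PS0)
  lvl2: tbl 0x3A, slot 4 ⇒ 0x3C007 (P1/RW1/US1/PS0)
  lvl3: tbl 0x3C, slot 2 ⇒ 0x3E007 (P1/RW1/US1/PS0)
  ⇒ phys 0x3ECB3  [4 reads]
#1 VA=0xD818061182B (r,kernel):
  lvl0: tbl 0x34, slot 27 ⇒ 0x41007 (P1/RW1/US1/PS0)
  lvl1: tbl 0x41, slot 6 ⇒ 0x45007 (P1/RW1/US1/PS0)
  lvl2: tbl 0x45, slot 3 ⇒ 0x47007 (P1/RW1/US1/PS0)
  lvl3: tbl 0x47, slot 17 ⇒ 0x48007 (P1/RW1/US1/PS0)
  ⇒ phys 0x4882B  [4 reads]
#2 VA=0x300000001FF (r,kernel):
  lvl0: tbl 0x34, slot 6 ⇒ 0x4B087 (P1/RW1/US1/PS1)
  ⇒ phys 0x4B1FF (huge @L0)  [1 reads]
#3 VA=0x80743C00D35 (r,kernel):
  lvl0: tbl 0x34, slot 16 ⇒ 0x4F007 (P1/RW1/US1/PS0)
  lvl1: tbl 0x4F, slot 29 ⇒ 0x50007 (P1/RW1/US1/PS0)
  lvl2: tbl 0x50, slot 30 ⇒ 0x52087 (P1/RW1/US1/PS1)
  ⇒ phys 0x52D35 (huge @L2)  [3 reads]
#4 VA=0x300000001FF (r,kernel):
  TLB hit vpn=0x30000000 → PA=0x4B1FF

TLB: [["0x80743C00", "0x52"], ["0x30000000", "0x4B"]]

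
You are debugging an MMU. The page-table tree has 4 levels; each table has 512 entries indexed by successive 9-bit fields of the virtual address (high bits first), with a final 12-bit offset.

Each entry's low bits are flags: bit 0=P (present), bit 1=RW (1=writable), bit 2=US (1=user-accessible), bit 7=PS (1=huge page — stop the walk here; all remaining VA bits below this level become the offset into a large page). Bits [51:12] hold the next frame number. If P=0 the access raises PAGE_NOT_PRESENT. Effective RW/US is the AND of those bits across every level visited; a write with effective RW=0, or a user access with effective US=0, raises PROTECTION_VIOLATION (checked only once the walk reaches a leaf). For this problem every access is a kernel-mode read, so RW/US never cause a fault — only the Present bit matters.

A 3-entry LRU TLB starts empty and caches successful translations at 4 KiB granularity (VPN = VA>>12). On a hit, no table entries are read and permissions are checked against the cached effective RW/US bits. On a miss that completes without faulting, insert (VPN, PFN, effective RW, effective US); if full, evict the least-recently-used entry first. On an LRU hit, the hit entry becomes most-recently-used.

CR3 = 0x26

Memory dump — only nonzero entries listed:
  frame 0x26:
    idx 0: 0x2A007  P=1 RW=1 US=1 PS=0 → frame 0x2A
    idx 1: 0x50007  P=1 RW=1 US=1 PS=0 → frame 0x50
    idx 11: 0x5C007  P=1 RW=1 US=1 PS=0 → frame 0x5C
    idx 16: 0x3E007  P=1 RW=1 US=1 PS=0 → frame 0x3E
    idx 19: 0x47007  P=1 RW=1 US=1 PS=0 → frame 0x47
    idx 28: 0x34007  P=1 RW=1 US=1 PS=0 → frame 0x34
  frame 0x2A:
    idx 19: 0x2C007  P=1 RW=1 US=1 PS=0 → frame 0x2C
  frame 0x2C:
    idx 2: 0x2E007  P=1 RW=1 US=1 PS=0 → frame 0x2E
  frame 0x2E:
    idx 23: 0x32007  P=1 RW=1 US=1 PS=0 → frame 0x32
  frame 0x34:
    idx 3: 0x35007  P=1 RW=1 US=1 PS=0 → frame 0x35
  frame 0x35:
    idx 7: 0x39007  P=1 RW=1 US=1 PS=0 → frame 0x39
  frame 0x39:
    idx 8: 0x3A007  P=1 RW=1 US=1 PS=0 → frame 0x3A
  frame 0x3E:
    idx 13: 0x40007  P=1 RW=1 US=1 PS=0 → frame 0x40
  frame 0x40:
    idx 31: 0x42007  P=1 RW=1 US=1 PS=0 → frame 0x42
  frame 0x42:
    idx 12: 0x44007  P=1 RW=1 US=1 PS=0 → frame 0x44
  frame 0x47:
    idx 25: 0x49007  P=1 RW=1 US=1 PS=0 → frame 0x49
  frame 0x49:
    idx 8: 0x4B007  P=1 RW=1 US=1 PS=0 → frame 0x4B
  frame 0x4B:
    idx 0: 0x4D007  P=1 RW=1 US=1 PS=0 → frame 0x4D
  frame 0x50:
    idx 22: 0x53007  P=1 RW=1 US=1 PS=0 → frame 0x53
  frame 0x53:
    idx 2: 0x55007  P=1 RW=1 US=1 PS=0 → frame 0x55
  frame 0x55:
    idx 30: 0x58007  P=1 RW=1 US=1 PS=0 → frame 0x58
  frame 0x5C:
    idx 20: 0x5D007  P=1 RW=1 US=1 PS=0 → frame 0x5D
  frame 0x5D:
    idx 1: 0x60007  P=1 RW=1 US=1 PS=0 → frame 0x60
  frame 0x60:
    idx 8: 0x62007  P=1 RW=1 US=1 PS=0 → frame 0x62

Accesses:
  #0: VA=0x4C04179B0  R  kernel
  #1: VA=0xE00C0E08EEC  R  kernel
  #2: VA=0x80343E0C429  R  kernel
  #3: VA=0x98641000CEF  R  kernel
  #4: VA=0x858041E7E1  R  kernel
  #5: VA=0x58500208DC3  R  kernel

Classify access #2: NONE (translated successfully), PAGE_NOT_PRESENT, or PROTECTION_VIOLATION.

Walk each access:
#0 VA=0x4C04179B0 (r,kernel):
  L0 @0x26[0] → 0x2A007  P=1,RW=1,US=1,PS=0
  L1 @0x2A[19] → 0x2C007  P=1,RW=1,US=1,PS=0
  L2 @0x2C[2] → 0x2E007  P=1,RW=1,US=1,PS=0
  L3 @0x2E[23] → 0x32007  P=1,RW=1,US=1,PS=0
  → PA=0x329B0  (4 entries read)
#1 VA=0xE00C0E08EEC (r,kernel):
  L0 @0x26[28] → 0x34007  P=1,RW=1,US=1,PS=0
  L1 @0x34[3] → 0x35007  P=1,RW=1,US=1,PS=0
  L2 @0x35[7] → 0x39007  P=1,RW=1,US=1,PS=0
  L3 @0x39[8] → 0x3A007  P=1,RW=1,US=1,PS=0
  → PA=0x3AEEC  (4 entries read)
#2 VA=0x80343E0C429 (r,kernel):
  L0 @0x26[16] → 0x3E007  P=1,RW=1,US=1,PS=0
  L1 @0x3E[13] → 0x40007  P=1,RW=1,US=1,PS=0
  L2 @0x40[31] → 0x42007  P=1,RW=1,US=1,PS=0
  L3 @0x42[12] → 0x44007  P=1,RW=1,US=1,PS=0
  → PA=0x44429  (4 entries read)
#3 VA=0x98641000CEF (r,kernel):
  L0 @0x26[19] → 0x47007  P=1,RW=1,US=1,PS=0
  L1 @0x47[25] → 0x49007  P=1,RW=1,US=1,PS=0
  L2 @0x49[8] → 0x4B007  P=1,RW=1,US=1,PS=0
  L3 @0x4B[0] → 0x4D007  P=1,RW=1,US=1,PS=0
  → PA=0x4DCEF  (4 entries read)
#4 VA=0x858041E7E1 (r,kernel):
  L0 @0x26[1] → 0x50007  P=1,RW=1,US=1,PS=0
  L1 @0x50[22] → 0x53007  P=1,RW=1,US=1,PS=0
  L2 @0x53[2] → 0x55007  P=1,RW=1,US=1,PS=0
  L3 @0x55[30] → 0x58007  P=1,RW=1,US=1,PS=0
  → PA=0x587E1  (4 entries read)
#5 VA=0x58500208DC3 (r,kernel):
  L0 @0x26[11] → 0x5C007  P=1,RW=1,US=1,PS=0
  L1 @0x5C[20] → 0x5D007  P=1,RW=1,US=1,PS=0
  L2 @0x5D[1] → 0x60007  P=1,RW=1,US=1,PS=0
  L3 @0x60[8] → 0x62007  P=1,RW=1,US=1,PS=0
  → PA=0x62DC3  (4 entries read)

Access #2 fault: NONE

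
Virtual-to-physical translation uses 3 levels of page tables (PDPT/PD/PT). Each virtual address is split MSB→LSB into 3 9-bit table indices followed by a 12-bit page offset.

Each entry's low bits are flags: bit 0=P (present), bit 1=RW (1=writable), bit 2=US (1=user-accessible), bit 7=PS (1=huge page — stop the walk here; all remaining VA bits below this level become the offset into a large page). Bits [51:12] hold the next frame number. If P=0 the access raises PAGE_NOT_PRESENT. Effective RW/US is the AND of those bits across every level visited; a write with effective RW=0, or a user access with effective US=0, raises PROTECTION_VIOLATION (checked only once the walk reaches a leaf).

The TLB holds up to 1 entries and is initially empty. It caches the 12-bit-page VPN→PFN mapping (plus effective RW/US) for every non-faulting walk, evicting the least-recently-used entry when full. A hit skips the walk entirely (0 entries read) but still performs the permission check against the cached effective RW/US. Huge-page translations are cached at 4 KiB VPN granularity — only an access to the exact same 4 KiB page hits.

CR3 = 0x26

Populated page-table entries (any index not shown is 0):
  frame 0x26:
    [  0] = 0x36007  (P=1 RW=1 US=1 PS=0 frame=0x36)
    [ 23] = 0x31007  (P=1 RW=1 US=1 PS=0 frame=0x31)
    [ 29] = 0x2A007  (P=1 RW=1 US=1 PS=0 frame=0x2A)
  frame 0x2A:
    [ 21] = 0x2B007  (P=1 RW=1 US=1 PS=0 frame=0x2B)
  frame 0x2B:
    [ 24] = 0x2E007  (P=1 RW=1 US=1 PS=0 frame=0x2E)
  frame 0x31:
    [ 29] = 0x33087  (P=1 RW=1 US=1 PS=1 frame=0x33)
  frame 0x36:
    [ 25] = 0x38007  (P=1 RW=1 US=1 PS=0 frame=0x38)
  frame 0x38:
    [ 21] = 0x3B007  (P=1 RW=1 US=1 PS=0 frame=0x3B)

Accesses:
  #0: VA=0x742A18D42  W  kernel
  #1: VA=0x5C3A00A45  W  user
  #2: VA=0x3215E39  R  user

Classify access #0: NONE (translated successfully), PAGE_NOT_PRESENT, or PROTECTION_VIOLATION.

Per-access translation:
#0 VA=0x742A18D42 (w,kernel):
  lvl0: tbl 0x26, slot 29 ⇒ 0x2A007 (P1/RW1/US1/PS0)
  lvl1: tbl 0x2A, slot 21 ⇒ 0x2B007 (P1/RW1/US1/PS0)
  lvl2: tbl 0x2B, slot 24 ⇒ 0x2E007 (P1/RW1/US1/PS0)
  ✓ 0x2ED42  — 3 lookups
#1 VA=0x5C3A00A45 (w,user):
  lvl0: tbl 0x26, slot 23 ⇒ 0x31007 (P1/RW1/US1/PS0)
  lvl1: tbl 0x31, slot 29 ⇒ 0x33087 (P1/RW1/US1/PS1)
  ✓ 0x33A45 (huge @L1)  — 2 lookups
#2 VA=0x3215E39 (r,user):
  lvl0: tbl 0x26, slot 0 ⇒ 0x36007 (P1/RW1/US1/PS0)
  lvl1: tbl 0x36, slot 25 ⇒ 0x38007 (P1/RW1/US1/PS0)
  lvl2: tbl 0x38, slot 21 ⇒ 0x3B007 (P1/RW1/US1/PS0)
  ✓ 0x3BE39  — 3 lookups

Access #0 fault: NONE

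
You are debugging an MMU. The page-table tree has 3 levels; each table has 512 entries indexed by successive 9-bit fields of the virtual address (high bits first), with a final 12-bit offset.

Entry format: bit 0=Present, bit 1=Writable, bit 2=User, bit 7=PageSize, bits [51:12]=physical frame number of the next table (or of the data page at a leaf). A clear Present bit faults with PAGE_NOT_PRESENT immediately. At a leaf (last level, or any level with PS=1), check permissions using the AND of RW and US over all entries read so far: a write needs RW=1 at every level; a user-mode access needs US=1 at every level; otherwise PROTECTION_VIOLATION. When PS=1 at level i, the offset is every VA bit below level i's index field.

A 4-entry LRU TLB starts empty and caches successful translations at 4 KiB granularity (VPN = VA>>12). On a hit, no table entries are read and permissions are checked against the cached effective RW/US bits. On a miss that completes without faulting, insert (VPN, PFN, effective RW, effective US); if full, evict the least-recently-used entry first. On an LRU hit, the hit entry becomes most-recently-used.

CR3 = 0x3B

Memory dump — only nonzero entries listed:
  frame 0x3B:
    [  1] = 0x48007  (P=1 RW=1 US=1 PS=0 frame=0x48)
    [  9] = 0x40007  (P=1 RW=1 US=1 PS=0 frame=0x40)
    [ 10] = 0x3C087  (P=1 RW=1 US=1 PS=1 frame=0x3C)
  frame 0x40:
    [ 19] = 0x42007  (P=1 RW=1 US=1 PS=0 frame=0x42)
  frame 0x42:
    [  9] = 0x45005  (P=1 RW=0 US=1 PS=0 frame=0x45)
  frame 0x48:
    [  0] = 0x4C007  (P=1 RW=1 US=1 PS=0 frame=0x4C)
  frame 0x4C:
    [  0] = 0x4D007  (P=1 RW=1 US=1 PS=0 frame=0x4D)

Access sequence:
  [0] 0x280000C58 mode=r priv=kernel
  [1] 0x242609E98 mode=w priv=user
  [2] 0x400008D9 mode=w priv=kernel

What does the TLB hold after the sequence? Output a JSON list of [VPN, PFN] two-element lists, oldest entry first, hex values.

Trace:
#0 VA=0x280000C58 (r,kernel):
  L0 @0x3B[10] → 0x3C087  P=1,RW=1,US=1,PS=1
  → PA=0x3CC58 (huge @L0)  (1 entries read)
#1 VA=0x242609E98 (w,user):
  L0 @0x3B[9] → 0x40007  P=1,RW=1,US=1,PS=0
  L1 @0x40[19] → 0x42007  P=1,RW=1,US=1,PS=0
  L2 @0x42[9] → 0x45005  P=1,RW=0,US=1,PS=0
  → PROTECTION_VIOLATION  (3 entries read)
#2 VA=0x400008D9 (w,kernel):
  L0 @0x3B[1] → 0x48007  P=1,RW=1,US=1,PS=0
  L1 @0x48[0] → 0x4C007  P=1,RW=1,US=1,PS=0
  L2 @0x4C[0] → 0x4D007  P=1,RW=1,US=1,PS=0
  → PA=0x4D8D9  (3 entries read)

TLB: [["0x280000", "0x3C"], ["0x40000", "0x4D"]]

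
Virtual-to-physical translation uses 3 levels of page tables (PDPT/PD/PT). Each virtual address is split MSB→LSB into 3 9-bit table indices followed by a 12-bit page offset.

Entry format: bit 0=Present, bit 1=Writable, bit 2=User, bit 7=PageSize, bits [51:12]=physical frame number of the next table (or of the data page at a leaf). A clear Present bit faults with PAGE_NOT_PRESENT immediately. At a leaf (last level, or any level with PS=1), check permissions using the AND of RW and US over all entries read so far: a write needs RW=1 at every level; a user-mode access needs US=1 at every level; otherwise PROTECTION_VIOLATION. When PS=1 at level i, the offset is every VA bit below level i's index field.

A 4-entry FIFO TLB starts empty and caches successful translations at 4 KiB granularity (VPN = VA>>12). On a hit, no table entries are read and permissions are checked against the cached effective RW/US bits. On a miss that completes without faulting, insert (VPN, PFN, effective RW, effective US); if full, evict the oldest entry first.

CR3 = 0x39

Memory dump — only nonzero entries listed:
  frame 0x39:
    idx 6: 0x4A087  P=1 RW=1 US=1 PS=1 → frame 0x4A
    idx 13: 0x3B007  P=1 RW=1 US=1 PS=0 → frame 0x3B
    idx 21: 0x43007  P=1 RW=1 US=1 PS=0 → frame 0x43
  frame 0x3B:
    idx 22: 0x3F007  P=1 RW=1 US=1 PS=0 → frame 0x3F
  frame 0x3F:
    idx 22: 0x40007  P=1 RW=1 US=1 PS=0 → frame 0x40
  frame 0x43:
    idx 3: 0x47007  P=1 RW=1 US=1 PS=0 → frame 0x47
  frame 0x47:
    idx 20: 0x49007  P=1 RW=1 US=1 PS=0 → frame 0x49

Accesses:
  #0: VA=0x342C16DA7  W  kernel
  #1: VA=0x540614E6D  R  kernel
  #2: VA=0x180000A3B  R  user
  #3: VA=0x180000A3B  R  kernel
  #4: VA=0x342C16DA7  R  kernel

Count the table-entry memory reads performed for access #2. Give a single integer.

Walk each access:
#0 VA=0x342C16DA7 (w,kernel):
  lvl0: tbl 0x39, slot 13 ⇒ 0x3B007 (P1/RW1/US1/PS0)
  lvl1: tbl 0x3B, slot 22 ⇒ 0x3F007 (P1/RW1/US1/PS0)
  lvl2: tbl 0x3F, slot 22 ⇒ 0x40007 (P1/RW1/US1/PS0)
  → PA=0x40DA7  (3 entries read)
#1 VA=0x540614E6D (r,kernel):
  lvl0: tbl 0x39, slot 21 ⇒ 0x43007 (P1/RW1/US1/PS0)
  lvl1: tbl 0x43, slot 3 ⇒ 0x47007 (P1/RW1/US1/PS0)
  lvl2: tbl 0x47, slot 20 ⇒ 0x49007 (P1/RW1/US1/PS0)
  → PA=0x49E6D  (3 entries read)
#2 VA=0x180000A3B (r,user):
  lvl0: tbl 0x39, slot 6 ⇒ 0x4A087 (P1/RW1/US1/PS1)
  → PA=0x4AA3B (huge @L0)  (1 entries read)
#3 VA=0x180000A3B (r,kernel):
  TLB hit vpn=0x180000 → PA=0x4AA3B
#4 VA=0x342C16DA7 (r,kernel):
  TLB hit vpn=0x342C16 → PA=0x40DA7

Entries read for #2: 1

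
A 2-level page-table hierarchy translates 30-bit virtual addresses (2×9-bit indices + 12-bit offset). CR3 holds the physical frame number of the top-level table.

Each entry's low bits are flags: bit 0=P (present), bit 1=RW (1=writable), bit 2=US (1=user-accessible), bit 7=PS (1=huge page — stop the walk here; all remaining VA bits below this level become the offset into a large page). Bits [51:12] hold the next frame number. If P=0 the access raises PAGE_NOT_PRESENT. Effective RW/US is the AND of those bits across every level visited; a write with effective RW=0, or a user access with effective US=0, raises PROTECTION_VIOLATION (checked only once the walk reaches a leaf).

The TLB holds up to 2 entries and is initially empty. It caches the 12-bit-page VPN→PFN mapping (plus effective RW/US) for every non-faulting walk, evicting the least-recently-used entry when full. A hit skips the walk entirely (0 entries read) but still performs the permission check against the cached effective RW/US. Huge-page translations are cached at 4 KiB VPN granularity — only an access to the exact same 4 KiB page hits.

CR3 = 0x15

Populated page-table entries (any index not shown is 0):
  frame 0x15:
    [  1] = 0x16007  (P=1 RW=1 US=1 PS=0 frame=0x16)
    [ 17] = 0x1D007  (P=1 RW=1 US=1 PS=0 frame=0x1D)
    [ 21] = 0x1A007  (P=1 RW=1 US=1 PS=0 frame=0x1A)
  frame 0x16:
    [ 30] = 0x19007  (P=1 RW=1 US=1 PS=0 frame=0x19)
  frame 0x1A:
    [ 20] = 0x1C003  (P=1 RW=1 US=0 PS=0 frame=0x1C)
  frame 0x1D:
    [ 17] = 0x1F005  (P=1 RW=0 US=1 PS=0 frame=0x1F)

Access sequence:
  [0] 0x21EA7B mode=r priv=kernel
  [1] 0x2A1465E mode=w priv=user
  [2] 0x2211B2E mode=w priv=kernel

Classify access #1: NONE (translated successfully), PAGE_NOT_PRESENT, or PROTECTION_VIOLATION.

Trace:
#0 VA=0x21EA7B (r,kernel):
  lvl0: tbl 0x15, slot 1 ⇒ 0x16007 (P1/RW1/US1/PS0)
  lvl1: tbl 0x16, slot 30 ⇒ 0x19007 (P1/RW1/US1/PS0)
  → PA=0x19A7B  (2 entries read)
#1 VA=0x2A1465E (w,user):
  lvl0: tbl 0x15, slot 21 ⇒ 0x1A007 (P1/RW1/US1/PS0)
  lvl1: tbl 0x1A, slot 20 ⇒ 0x1C003 (P1/RW1/US0/PS0)
  ⇒ fault: PROTECTION_VIOLATION  — 2 lookups
#2 VA=0x2211B2E (w,kernel):
  lvl0: tbl 0x15, slot 17 ⇒ 0x1D007 (P1/RW1/US1/PS0)
  lvl1: tbl 0x1D, slot 17 ⇒ 0x1F005 (P1/RW0/US1/PS0)
  ⇒ fault: PROTECTION_VIOLATION  — 2 lookups

Access #1 fault: PROTECTION_VIOLATION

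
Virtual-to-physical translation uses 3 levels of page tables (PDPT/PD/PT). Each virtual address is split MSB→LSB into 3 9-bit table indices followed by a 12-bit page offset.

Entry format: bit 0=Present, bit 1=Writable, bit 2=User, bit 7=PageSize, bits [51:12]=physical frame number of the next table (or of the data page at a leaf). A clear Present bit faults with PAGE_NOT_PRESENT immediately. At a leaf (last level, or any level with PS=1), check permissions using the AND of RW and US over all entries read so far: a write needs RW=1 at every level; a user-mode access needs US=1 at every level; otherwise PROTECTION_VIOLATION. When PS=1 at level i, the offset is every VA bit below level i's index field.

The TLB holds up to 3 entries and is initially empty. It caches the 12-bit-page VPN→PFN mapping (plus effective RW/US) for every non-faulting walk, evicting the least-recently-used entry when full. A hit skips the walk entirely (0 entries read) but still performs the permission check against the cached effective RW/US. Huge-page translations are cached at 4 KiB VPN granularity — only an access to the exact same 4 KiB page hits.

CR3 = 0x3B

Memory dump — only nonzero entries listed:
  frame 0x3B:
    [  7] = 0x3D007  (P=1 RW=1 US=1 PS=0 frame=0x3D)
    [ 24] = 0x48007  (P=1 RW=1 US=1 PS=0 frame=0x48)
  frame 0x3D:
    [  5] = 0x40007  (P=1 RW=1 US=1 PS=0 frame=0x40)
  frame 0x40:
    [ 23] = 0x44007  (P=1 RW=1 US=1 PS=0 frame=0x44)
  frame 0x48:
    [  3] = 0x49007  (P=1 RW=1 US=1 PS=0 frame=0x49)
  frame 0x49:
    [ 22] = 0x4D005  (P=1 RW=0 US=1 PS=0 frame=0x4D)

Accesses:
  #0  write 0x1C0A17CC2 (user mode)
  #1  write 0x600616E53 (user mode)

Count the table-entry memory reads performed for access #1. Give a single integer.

Trace:
#0 VA=0x1C0A17CC2 (w,user):
  [0] read 0x3B idx=7: raw=0x3D007 flags P=1 W=1 U=1 S=0
  [1] read 0x3D idx=5: raw=0x40007 flags P=1 W=1 U=1 S=0
  [2] read 0x40 idx=23: raw=0x44007 flags P=1 W=1 U=1 S=0
  ⇒ phys 0x44CC2  [3 reads]
#1 VA=0x600616E53 (w,user):
  [0] read 0x3B idx=24: raw=0x48007 flags P=1 W=1 U=1 S=0
  [1] read 0x48 idx=3: raw=0x49007 flags P=1 W=1 U=1 S=0
  [2] read 0x49 idx=22: raw=0x4D005 flags P=1 W=0 U=1 S=0
  → PROTECTION_VIOLATION  (3 entries read)

Entries read for #1: 3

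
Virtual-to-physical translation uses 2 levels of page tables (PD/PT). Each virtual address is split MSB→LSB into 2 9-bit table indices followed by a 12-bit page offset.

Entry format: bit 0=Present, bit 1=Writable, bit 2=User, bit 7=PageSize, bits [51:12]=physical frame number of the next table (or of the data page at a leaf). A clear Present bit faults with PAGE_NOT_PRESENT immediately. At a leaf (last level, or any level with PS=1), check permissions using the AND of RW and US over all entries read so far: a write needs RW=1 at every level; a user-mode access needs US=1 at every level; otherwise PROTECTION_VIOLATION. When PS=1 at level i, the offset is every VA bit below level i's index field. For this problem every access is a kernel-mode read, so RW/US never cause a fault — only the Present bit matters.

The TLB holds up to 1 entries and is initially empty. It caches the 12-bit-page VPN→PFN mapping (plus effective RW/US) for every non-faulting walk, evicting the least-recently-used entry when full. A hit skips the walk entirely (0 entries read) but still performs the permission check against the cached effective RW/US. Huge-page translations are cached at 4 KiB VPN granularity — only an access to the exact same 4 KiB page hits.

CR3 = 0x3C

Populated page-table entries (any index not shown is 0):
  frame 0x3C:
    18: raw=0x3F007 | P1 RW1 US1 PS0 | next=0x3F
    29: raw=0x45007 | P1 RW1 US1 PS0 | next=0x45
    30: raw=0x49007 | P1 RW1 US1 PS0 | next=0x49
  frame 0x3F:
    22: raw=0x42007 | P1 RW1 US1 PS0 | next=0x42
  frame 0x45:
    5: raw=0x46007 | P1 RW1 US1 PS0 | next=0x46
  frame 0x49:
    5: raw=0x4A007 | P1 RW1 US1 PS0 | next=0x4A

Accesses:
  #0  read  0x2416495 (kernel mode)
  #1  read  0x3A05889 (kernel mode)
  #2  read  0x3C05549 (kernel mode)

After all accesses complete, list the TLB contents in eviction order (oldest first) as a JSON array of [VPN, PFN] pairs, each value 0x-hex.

Trace:
#0 VA=0x2416495 (r,kernel):
  [0] read 0x3C idx=18: raw=0x3F007 flags P=1 W=1 U=1 S=0
  [1] read 0x3F idx=22: raw=0x42007 flags P=1 W=1 U=1 S=0
  → PA=0x42495  (2 entries read)
#1 VA=0x3A05889 (r,kernel):
  [0] read 0x3C idx=29: raw=0x45007 flags P=1 W=1 U=1 S=0
  [1] read 0x45 idx=5: raw=0x46007 flags P=1 W=1 U=1 S=0
  → PA=0x46889  (2 entries read)
#2 VA=0x3C05549 (r,kernel):
  [0] read 0x3C idx=30: raw=0x49007 flags P=1 W=1 U=1 S=0
  [1] read 0x49 idx=5: raw=0x4A007 flags P=1 W=1 U=1 S=0
  → PA=0x4A549  (2 entries read)

TLB: [["0x3C05", "0x4A"]]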